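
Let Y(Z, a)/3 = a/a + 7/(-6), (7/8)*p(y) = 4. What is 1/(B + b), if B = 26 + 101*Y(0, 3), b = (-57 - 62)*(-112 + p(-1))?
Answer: 2/25519 ≈ 7.8373e-5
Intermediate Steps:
p(y) = 32/7 (p(y) = (8/7)*4 = 32/7)
b = 12784 (b = (-57 - 62)*(-112 + 32/7) = -119*(-752/7) = 12784)
Y(Z, a) = -½ (Y(Z, a) = 3*(a/a + 7/(-6)) = 3*(1 + 7*(-⅙)) = 3*(1 - 7/6) = 3*(-⅙) = -½)
B = -49/2 (B = 26 + 101*(-½) = 26 - 101/2 = -49/2 ≈ -24.500)
1/(B + b) = 1/(-49/2 + 12784) = 1/(25519/2) = 2/25519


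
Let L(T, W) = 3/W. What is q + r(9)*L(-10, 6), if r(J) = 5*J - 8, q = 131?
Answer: 299/2 ≈ 149.50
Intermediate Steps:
r(J) = -8 + 5*J
q + r(9)*L(-10, 6) = 131 + (-8 + 5*9)*(3/6) = 131 + (-8 + 45)*(3*(⅙)) = 131 + 37*(½) = 131 + 37/2 = 299/2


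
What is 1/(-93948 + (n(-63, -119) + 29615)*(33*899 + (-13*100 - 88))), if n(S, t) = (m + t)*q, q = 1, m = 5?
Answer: 1/834164831 ≈ 1.1988e-9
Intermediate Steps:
n(S, t) = 5 + t (n(S, t) = (5 + t)*1 = 5 + t)
1/(-93948 + (n(-63, -119) + 29615)*(33*899 + (-13*100 - 88))) = 1/(-93948 + ((5 - 119) + 29615)*(33*899 + (-13*100 - 88))) = 1/(-93948 + (-114 + 29615)*(29667 + (-1300 - 88))) = 1/(-93948 + 29501*(29667 - 1388)) = 1/(-93948 + 29501*28279) = 1/(-93948 + 834258779) = 1/834164831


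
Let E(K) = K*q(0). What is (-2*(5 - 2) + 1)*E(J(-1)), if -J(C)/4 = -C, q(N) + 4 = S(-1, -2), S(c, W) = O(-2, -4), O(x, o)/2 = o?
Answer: -240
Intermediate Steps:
O(x, o) = 2*o
S(c, W) = -8 (S(c, W) = 2*(-4) = -8)
q(N) = -12 (q(N) = -4 - 8 = -12)
J(C) = 4*C (J(C) = -(-4)*C = 4*C)
E(K) = -12*K (E(K) = K*(-12) = -12*K)
(-2*(5 - 2) + 1)*E(J(-1)) = (-2*(5 - 2) + 1)*(-48*(-1)) = (-2*3 + 1)*(-12*(-4)) = (-6 + 1)*48 = -5*48 = -240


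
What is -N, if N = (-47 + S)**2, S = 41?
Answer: -36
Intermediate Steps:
N = 36 (N = (-47 + 41)**2 = (-6)**2 = 36)
-N = -1*36 = -36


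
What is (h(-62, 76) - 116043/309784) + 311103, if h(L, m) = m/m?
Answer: 96374925493/309784 ≈ 3.1110e+5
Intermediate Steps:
h(L, m) = 1
(h(-62, 76) - 116043/309784) + 311103 = (1 - 116043/309784) + 311103 = 193741/309784 + 311103 = 96374925493/309784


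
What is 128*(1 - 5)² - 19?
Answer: 2029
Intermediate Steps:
128*(1 - 5)² - 19 = 128*(-4)² - 19 = 128*16 - 19 = 2048 - 19 = 2029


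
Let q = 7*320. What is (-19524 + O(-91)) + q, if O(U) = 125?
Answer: -17159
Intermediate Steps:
q = 2240
(-19524 + O(-91)) + q = (-19524 + 125) + 2240 = -19399 + 2240 = -17159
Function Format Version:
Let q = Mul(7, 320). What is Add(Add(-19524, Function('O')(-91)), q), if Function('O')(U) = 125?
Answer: -17159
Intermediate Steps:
q = 2240
Add(Add(-19524, Function('O')(-91)), q) = Add(Add(-19524, 125), 2240) = Add(-19399, 2240) = -17159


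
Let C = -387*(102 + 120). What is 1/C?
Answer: -1/85914 ≈ -1.1640e-5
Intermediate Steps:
C = -85914 (C = -387*222 = -85914)
1/C = 1/(-85914) = -1/85914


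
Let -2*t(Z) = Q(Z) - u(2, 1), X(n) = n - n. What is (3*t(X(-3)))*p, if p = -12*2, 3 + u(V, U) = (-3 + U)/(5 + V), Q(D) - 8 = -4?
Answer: 1836/7 ≈ 262.29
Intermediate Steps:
Q(D) = 4 (Q(D) = 8 - 4 = 4)
u(V, U) = -3 + (-3 + U)/(5 + V)
p = -24 (p = -2*12 = -24)
X(n) = 0
t(Z) = -51/14 (t(Z) = -(4 - (-18 + 1 - 3*2)/(5 + 2))/2 = -(4 - (-18 + 1 - 6)/7)/2 = -(4 - (-23)/7)/2 = -(4 - 1*(-23/7))/2 = -(4 + 23/7)/2 = -½*51/7 = -51/14)
(3*t(X(-3)))*p = (3*(-51/14))*(-24) = -153/14*(-24) = 1836/7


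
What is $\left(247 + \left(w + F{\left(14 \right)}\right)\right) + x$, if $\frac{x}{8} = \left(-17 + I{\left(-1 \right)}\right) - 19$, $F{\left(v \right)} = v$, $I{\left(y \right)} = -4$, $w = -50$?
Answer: $-109$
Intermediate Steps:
$x = -320$ ($x = 8 \left(\left(-17 - 4\right) - 19\right) = 8 \left(-21 - 19\right) = 8 \left(-40\right) = -320$)
$\left(247 + \left(w + F{\left(14 \right)}\right)\right) + x = \left(247 + \left(-50 + 14\right)\right) - 320 = \left(247 - 36\right) - 320 = 211 - 320 = -109$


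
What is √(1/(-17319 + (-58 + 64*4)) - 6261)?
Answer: I*√1835278438422/17121 ≈ 79.126*I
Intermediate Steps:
√(1/(-17319 + (-58 + 64*4)) - 6261) = √(1/(-17319 + (-58 + 256)) - 6261) = √(1/(-17319 + 198) - 6261) = √(1/(-17121) - 6261) = √(-1/17121 - 6261) = √(-107194582/17121) = I*√1835278438422/17121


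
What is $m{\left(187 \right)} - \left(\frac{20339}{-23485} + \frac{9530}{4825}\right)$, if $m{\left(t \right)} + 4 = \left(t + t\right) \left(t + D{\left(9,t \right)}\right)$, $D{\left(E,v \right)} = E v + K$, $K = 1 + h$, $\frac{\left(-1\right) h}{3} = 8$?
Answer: $\frac{56927284713}{82411} \approx 6.9077 \cdot 10^{5}$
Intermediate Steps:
$h = -24$ ($h = \left(-3\right) 8 = -24$)
$K = -23$ ($K = 1 - 24 = -23$)
$D{\left(E,v \right)} = -23 + E v$ ($D{\left(E,v \right)} = E v - 23 = -23 + E v$)
$m{\left(t \right)} = -4 + 2 t \left(-23 + 10 t\right)$ ($m{\left(t \right)} = -4 + \left(t + t\right) \left(t + \left(-23 + 9 t\right)\right) = -4 + 2 t \left(-23 + 10 t\right)$)
$m{\left(187 \right)} - \left(\frac{20339}{-23485} + \frac{9530}{4825}\right) = \left(-4 - 8602 + 20 \cdot 187^{2}\right) - \left(\frac{20339}{-23485} + \frac{9530}{4825}\right) = \left(-4 - 8602 + 20 \cdot 34969\right) - \left(20339 \left(- \frac{1}{23485}\right) + 9530 \cdot \frac{1}{4825}\right) = \left(-4 - 8602 + 699380\right) - \left(- \frac{1849}{2135} + \frac{1906}{965}\right) = 690774 - \frac{91401}{82411} = \frac{56927284713}{82411}$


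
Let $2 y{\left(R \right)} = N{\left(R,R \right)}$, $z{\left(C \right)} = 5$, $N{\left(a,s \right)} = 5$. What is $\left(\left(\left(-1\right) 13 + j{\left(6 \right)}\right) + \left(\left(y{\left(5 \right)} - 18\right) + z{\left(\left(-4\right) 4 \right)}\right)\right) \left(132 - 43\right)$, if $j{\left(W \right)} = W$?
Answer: $- \frac{3115}{2} \approx -1557.5$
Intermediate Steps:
$y{\left(R \right)} = \frac{5}{2}$ ($y{\left(R \right)} = \frac{1}{2} \cdot 5 = \frac{5}{2}$)
$\left(\left(\left(-1\right) 13 + j{\left(6 \right)}\right) + \left(\left(y{\left(5 \right)} - 18\right) + z{\left(\left(-4\right) 4 \right)}\right)\right) \left(132 - 43\right) = \left(\left(\left(-1\right) 13 + 6\right) + \left(\left(\frac{5}{2} - 18\right) + 5\right)\right) \left(132 - 43\right) = \left(\left(-13 + 6\right) + \left(- \frac{31}{2} + 5\right)\right) 89 = \left(-7 - \frac{21}{2}\right) 89 = \left(- \frac{35}{2}\right) 89 = - \frac{3115}{2}$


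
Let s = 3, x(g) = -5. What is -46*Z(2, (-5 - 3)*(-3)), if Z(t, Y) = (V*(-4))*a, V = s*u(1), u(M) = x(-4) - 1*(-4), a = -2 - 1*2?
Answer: 2208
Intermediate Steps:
a = -4 (a = -2 - 2 = -4)
u(M) = -1 (u(M) = -5 - 1*(-4) = -5 + 4 = -1)
V = -3 (V = 3*(-1) = -3)
Z(t, Y) = -48 (Z(t, Y) = -3*(-4)*(-4) = 12*(-4) = -48)
-46*Z(2, (-5 - 3)*(-3)) = -46*(-48) = 2208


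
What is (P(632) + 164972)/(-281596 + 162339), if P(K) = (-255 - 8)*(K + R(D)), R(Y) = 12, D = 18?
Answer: 4400/119257 ≈ 0.036895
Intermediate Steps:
P(K) = -3156 - 263*K (P(K) = (-255 - 8)*(K + 12) = -263*(12 + K) = -3156 - 263*K)
(P(632) + 164972)/(-281596 + 162339) = ((-3156 - 263*632) + 164972)/(-281596 + 162339) = ((-3156 - 166216) + 164972)/(-119257) = (-169372 + 164972)*(-1/119257) = -4400*(-1/119257) = 4400/119257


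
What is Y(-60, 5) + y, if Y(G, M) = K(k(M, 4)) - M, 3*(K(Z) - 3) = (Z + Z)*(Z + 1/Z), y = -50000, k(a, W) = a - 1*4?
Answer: -150002/3 ≈ -50001.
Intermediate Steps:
k(a, W) = -4 + a (k(a, W) = a - 4 = -4 + a)
K(Z) = 3 + 2*Z*(Z + 1/Z)/3 (K(Z) = 3 + ((Z + Z)*(Z + 1/Z))/3 = 3 + ((2*Z)*(Z + 1/Z))/3 = 3 + (2*Z*(Z + 1/Z))/3 = 3 + 2*Z*(Z + 1/Z)/3)
Y(G, M) = 11/3 - M + 2*(-4 + M)**2/3 (Y(G, M) = (11/3 + 2*(-4 + M)**2/3) - M = 11/3 - M + 2*(-4 + M)**2/3)
Y(-60, 5) + y = (43/3 - 19/3*5 + (2/3)*5**2) - 50000 = (43/3 - 95/3 + (2/3)*25) - 50000 = (43/3 - 95/3 + 50/3) - 50000 = -2/3 - 50000 = -150002/3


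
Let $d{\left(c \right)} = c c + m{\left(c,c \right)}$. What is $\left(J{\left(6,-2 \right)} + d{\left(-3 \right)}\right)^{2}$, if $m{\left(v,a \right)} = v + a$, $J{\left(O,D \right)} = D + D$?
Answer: $1$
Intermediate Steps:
$J{\left(O,D \right)} = 2 D$
$m{\left(v,a \right)} = a + v$
$d{\left(c \right)} = c^{2} + 2 c$ ($d{\left(c \right)} = c c + \left(c + c\right) = c^{2} + 2 c$)
$\left(J{\left(6,-2 \right)} + d{\left(-3 \right)}\right)^{2} = \left(2 \left(-2\right) - 3 \left(2 - 3\right)\right)^{2} = \left(-4 - -3\right)^{2} = \left(-4 + 3\right)^{2} = \left(-1\right)^{2} = 1$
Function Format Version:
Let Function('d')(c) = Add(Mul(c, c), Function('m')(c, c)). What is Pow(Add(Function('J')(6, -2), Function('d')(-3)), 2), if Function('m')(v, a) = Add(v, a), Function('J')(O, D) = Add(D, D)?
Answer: 1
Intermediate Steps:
Function('J')(O, D) = Mul(2, D)
Function('m')(v, a) = Add(a, v)
Function('d')(c) = Add(Pow(c, 2), Mul(2, c)) (Function('d')(c) = Add(Mul(c, c), Add(c, c)) = Add(Pow(c, 2), Mul(2, c)))
Pow(Add(Function('J')(6, -2), Function('d')(-3)), 2) = Pow(Add(Mul(2, -2), Mul(-3, Add(2, -3))), 2) = Pow(Add(-4, Mul(-3, -1)), 2) = Pow(Add(-4, 3), 2) = Pow(-1, 2) = 1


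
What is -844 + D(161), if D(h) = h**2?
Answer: 25077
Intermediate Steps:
-844 + D(161) = -844 + 161**2 = -844 + 25921 = 25077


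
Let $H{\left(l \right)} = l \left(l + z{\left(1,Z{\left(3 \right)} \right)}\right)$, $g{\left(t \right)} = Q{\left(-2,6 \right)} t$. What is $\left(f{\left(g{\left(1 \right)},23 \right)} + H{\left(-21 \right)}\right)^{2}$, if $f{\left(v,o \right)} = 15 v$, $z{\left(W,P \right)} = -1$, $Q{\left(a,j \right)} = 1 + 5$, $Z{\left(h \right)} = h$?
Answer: $304704$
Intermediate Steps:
$Q{\left(a,j \right)} = 6$
$g{\left(t \right)} = 6 t$
$H{\left(l \right)} = l \left(-1 + l\right)$ ($H{\left(l \right)} = l \left(l - 1\right) = l \left(-1 + l\right)$)
$\left(f{\left(g{\left(1 \right)},23 \right)} + H{\left(-21 \right)}\right)^{2} = \left(15 \cdot 6 \cdot 1 - 21 \left(-1 - 21\right)\right)^{2} = \left(15 \cdot 6 - -462\right)^{2} = \left(90 + 462\right)^{2} = 552^{2} = 304704$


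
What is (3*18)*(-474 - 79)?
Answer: -29862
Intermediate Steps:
(3*18)*(-474 - 79) = 54*(-553) = -29862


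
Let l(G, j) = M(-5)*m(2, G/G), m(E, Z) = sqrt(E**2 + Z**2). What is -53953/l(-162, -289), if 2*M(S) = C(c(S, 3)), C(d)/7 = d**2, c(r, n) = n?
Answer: -107906*sqrt(5)/315 ≈ -765.98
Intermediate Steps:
C(d) = 7*d**2
M(S) = 63/2 (M(S) = (7*3**2)/2 = (7*9)/2 = (1/2)*63 = 63/2)
l(G, j) = 63*sqrt(5)/2 (l(G, j) = 63*sqrt(2**2 + (G/G)**2)/2 = 63*sqrt(4 + 1**2)/2 = 63*sqrt(4 + 1)/2 = 63*sqrt(5)/2)
-53953/l(-162, -289) = -53953*2*sqrt(5)/315 = -107906*sqrt(5)/315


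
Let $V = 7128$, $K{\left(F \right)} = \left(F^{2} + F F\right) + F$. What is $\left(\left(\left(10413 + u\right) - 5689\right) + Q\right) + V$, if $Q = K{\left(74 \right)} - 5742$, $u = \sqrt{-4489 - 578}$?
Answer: $17136 + 3 i \sqrt{563} \approx 17136.0 + 71.183 i$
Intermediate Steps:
$K{\left(F \right)} = F + 2 F^{2}$ ($K{\left(F \right)} = \left(F^{2} + F^{2}\right) + F = 2 F^{2} + F = F + 2 F^{2}$)
$u = 3 i \sqrt{563}$ ($u = \sqrt{-5067} = 3 i \sqrt{563} \approx 71.183 i$)
$Q = 5284$ ($Q = 74 \left(1 + 2 \cdot 74\right) - 5742 = 74 \left(1 + 148\right) - 5742 = 74 \cdot 149 - 5742 = 11026 - 5742 = 5284$)
$\left(\left(\left(10413 + u\right) - 5689\right) + Q\right) + V = \left(\left(\left(10413 + 3 i \sqrt{563}\right) - 5689\right) + 5284\right) + 7128 = \left(\left(4724 + 3 i \sqrt{563}\right) + 5284\right) + 7128 = \left(10008 + 3 i \sqrt{563}\right) + 7128 = 17136 + 3 i \sqrt{563}$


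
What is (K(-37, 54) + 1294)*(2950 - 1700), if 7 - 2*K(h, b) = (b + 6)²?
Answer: -628125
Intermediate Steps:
K(h, b) = 7/2 - (6 + b)²/2 (K(h, b) = 7/2 - (b + 6)²/2 = 7/2 - (6 + b)²/2)
(K(-37, 54) + 1294)*(2950 - 1700) = ((7/2 - (6 + 54)²/2) + 1294)*(2950 - 1700) = ((7/2 - ½*60²) + 1294)*1250 = ((7/2 - ½*3600) + 1294)*1250 = ((7/2 - 1800) + 1294)*1250 = (-3593/2 + 1294)*1250 = -1005/2*1250 = -628125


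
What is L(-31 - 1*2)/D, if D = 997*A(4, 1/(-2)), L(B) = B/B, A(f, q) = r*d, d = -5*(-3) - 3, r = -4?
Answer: -1/47856 ≈ -2.0896e-5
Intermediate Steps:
d = 12 (d = 15 - 3 = 12)
A(f, q) = -48 (A(f, q) = -4*12 = -48)
L(B) = 1
D = -47856 (D = 997*(-48) = -47856)
L(-31 - 1*2)/D = 1/(-47856) = 1*(-1/47856) = -1/47856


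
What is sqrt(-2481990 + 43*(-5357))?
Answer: I*sqrt(2712341) ≈ 1646.9*I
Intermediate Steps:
sqrt(-2481990 + 43*(-5357)) = sqrt(-2481990 - 230351) = sqrt(-2712341) = I*sqrt(2712341)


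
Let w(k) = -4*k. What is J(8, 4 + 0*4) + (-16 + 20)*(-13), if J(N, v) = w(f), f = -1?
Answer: -48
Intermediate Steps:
J(N, v) = 4 (J(N, v) = -4*(-1) = 4)
J(8, 4 + 0*4) + (-16 + 20)*(-13) = 4 + (-16 + 20)*(-13) = 4 + 4*(-13) = 4 - 52 = -48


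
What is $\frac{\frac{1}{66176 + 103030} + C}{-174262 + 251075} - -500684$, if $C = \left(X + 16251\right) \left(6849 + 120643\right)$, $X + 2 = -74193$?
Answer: $\frac{477955321311515}{1181565498} \approx 4.0451 \cdot 10^{5}$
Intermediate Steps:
$X = -74195$ ($X = -2 - 74193 = -74195$)
$C = -7387396448$ ($C = \left(-74195 + 16251\right) \left(6849 + 120643\right) = \left(-57944\right) 127492 = -7387396448$)
$\frac{\frac{1}{66176 + 103030} + C}{-174262 + 251075} - -500684 = \frac{\frac{1}{66176 + 103030} - 7387396448}{-174262 + 251075} - -500684 = \frac{\frac{1}{169206} - 7387396448}{76813} + 500684 = \left(\frac{1}{169206} - 7387396448\right) \frac{1}{76813} + 500684 = \left(- \frac{1249991803380287}{169206}\right) \frac{1}{76813} + 500684 = - \frac{113635618489117}{1181565498} + 500684 = \frac{477955321311515}{1181565498}$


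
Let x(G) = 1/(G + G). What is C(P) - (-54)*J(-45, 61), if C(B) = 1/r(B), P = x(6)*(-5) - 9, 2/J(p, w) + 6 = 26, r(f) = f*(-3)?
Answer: 3071/565 ≈ 5.4354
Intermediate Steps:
x(G) = 1/(2*G)
r(f) = -3*f
J(p, w) = 1/10 (J(p, w) = 2/(-6 + 26) = 2/20 = 2*(1/20) = 1/10)
P = -113/12 (P = ((1/2)/6)*(-5) - 9 = ((1/2)*(1/6))*(-5) - 9 = (1/12)*(-5) - 9 = -5/12 - 9 = -113/12 ≈ -9.4167)
C(B) = -1/(3*B) (C(B) = 1/(-3*B) = -1/(3*B))
C(P) - (-54)*J(-45, 61) = -1/(3*(-113/12)) - (-54)/10 = -1/3*(-12/113) - 1*(-27/5) = 4/113 + 27/5 = 3071/565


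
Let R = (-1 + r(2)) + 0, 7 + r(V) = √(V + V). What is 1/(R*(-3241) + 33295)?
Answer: 1/52741 ≈ 1.8961e-5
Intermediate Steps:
r(V) = -7 + √2*√V (r(V) = -7 + √(V + V) = -7 + √(2*V) = -7 + √2*√V)
R = -6 (R = (-1 + (-7 + √2*√2)) + 0 = (-1 + (-7 + 2)) + 0 = (-1 - 5) + 0 = -6 + 0 = -6)
1/(R*(-3241) + 33295) = 1/(-6*(-3241) + 33295) = 1/(19446 + 33295) = 1/52741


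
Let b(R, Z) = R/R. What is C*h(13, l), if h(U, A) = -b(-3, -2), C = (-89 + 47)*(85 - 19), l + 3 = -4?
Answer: 2772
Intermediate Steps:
l = -7 (l = -3 - 4 = -7)
C = -2772 (C = -42*66 = -2772)
b(R, Z) = 1
h(U, A) = -1 (h(U, A) = -1*1 = -1)
C*h(13, l) = -2772*(-1) = 2772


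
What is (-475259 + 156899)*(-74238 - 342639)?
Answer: 132716961720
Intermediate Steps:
(-475259 + 156899)*(-74238 - 342639) = -318360*(-416877) = 132716961720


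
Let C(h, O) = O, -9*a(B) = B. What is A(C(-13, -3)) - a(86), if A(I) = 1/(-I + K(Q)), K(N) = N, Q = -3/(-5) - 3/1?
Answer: 101/9 ≈ 11.222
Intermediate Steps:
a(B) = -B/9
Q = -12/5 (Q = -3*(-⅕) - 3*1 = ⅗ - 3 = -12/5 ≈ -2.4000)
A(I) = 1/(-12/5 - I) (A(I) = 1/(-I - 12/5) = 1/(-12/5 - I))
A(C(-13, -3)) - a(86) = -5/(12 + 5*(-3)) - (-1)*86/9 = -5/(12 - 15) - 1*(-86/9) = -5/(-3) + 86/9 = -5*(-⅓) + 86/9 = 5/3 + 86/9 = 101/9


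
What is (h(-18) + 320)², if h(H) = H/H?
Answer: 103041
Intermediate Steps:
h(H) = 1
(h(-18) + 320)² = (1 + 320)² = 321² = 103041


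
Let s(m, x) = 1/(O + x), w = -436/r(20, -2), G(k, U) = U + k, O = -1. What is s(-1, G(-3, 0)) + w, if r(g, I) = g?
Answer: -441/20 ≈ -22.050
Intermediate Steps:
w = -109/5 (w = -436/20 = -436*1/20 = -109/5 ≈ -21.800)
s(m, x) = 1/(-1 + x)
s(-1, G(-3, 0)) + w = 1/(-1 + (0 - 3)) - 109/5 = 1/(-1 - 3) - 109/5 = 1/(-4) - 109/5 = -¼ - 109/5 = -441/20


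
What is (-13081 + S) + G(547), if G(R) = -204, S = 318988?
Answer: 305703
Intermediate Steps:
(-13081 + S) + G(547) = (-13081 + 318988) - 204 = 305907 - 204 = 305703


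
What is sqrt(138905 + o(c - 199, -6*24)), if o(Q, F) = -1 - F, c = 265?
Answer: 2*sqrt(34762) ≈ 372.89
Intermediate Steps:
sqrt(138905 + o(c - 199, -6*24)) = sqrt(138905 + (-1 - (-6)*24)) = sqrt(138905 + (-1 - 1*(-144))) = sqrt(138905 + (-1 + 144)) = sqrt(138905 + 143) = sqrt(139048) = 2*sqrt(34762)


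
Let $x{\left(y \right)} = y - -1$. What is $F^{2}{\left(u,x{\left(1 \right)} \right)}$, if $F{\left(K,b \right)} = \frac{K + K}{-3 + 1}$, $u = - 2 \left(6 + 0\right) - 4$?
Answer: $256$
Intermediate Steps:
$x{\left(y \right)} = 1 + y$ ($x{\left(y \right)} = y + 1 = 1 + y$)
$u = -16$ ($u = \left(-2\right) 6 - 4 = -12 - 4 = -16$)
$F{\left(K,b \right)} = - K$ ($F{\left(K,b \right)} = \frac{2 K}{-2} = 2 K \left(- \frac{1}{2}\right) = - K$)
$F^{2}{\left(u,x{\left(1 \right)} \right)} = \left(\left(-1\right) \left(-16\right)\right)^{2} = 16^{2} = 256$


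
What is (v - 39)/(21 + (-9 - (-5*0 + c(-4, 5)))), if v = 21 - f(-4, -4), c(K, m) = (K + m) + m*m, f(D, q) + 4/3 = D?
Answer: 19/21 ≈ 0.90476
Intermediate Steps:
f(D, q) = -4/3 + D
c(K, m) = K + m + m² (c(K, m) = (K + m) + m² = K + m + m²)
v = 79/3 (v = 21 - (-4/3 - 4) = 21 - 1*(-16/3) = 21 + 16/3 = 79/3 ≈ 26.333)
(v - 39)/(21 + (-9 - (-5*0 + c(-4, 5)))) = (79/3 - 39)/(21 + (-9 - (-5*0 + (-4 + 5 + 5²)))) = -38/3/(21 + (-9 - (0 + (-4 + 5 + 25)))) = -38/3/(21 + (-9 - (0 + 26))) = -38/3/(21 + (-9 - 1*26)) = -38/3/(21 + (-9 - 26)) = -38/3/(21 - 35) = -38/3/(-14) = -1/14*(-38/3) = 19/21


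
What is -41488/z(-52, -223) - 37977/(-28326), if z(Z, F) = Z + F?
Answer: 395210921/2596550 ≈ 152.21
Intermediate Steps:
z(Z, F) = F + Z
-41488/z(-52, -223) - 37977/(-28326) = -41488/(-223 - 52) - 37977/(-28326) = -41488/(-275) - 37977*(-1/28326) = -41488*(-1/275) + 12659/9442 = 41488/275 + 12659/9442 = 395210921/2596550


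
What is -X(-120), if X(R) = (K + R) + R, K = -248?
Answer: 488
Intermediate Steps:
X(R) = -248 + 2*R (X(R) = (-248 + R) + R = -248 + 2*R)
-X(-120) = -(-248 + 2*(-120)) = -(-248 - 240) = -1*(-488) = 488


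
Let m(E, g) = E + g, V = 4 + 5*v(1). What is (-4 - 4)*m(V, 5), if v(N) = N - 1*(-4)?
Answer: -272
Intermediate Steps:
v(N) = 4 + N (v(N) = N + 4 = 4 + N)
V = 29 (V = 4 + 5*(4 + 1) = 4 + 5*5 = 4 + 25 = 29)
(-4 - 4)*m(V, 5) = (-4 - 4)*(29 + 5) = -8*34 = -272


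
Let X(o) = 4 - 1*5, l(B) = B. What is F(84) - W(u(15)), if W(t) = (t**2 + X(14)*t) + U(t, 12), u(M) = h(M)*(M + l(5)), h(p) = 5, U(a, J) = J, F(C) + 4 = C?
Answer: -9832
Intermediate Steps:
F(C) = -4 + C
X(o) = -1 (X(o) = 4 - 5 = -1)
u(M) = 25 + 5*M (u(M) = 5*(M + 5) = 5*(5 + M) = 25 + 5*M)
W(t) = 12 + t**2 - t (W(t) = (t**2 - t) + 12 = 12 + t**2 - t)
F(84) - W(u(15)) = (-4 + 84) - (12 + (25 + 5*15)**2 - (25 + 5*15)) = 80 - (12 + (25 + 75)**2 - (25 + 75)) = 80 - (12 + 100**2 - 1*100) = 80 - (12 + 10000 - 100) = 80 - 1*9912 = 80 - 9912 = -9832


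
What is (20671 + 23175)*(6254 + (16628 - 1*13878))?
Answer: 394789384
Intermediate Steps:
(20671 + 23175)*(6254 + (16628 - 1*13878)) = 43846*(6254 + (16628 - 13878)) = 43846*(6254 + 2750) = 43846*9004 = 394789384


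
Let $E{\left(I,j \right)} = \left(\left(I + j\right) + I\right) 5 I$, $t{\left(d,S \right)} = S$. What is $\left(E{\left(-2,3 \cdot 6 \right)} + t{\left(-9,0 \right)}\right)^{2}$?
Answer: $19600$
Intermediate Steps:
$E{\left(I,j \right)} = I \left(5 j + 10 I\right)$ ($E{\left(I,j \right)} = \left(j + 2 I\right) 5 I = \left(5 j + 10 I\right) I = I \left(5 j + 10 I\right)$)
$\left(E{\left(-2,3 \cdot 6 \right)} + t{\left(-9,0 \right)}\right)^{2} = \left(5 \left(-2\right) \left(3 \cdot 6 + 2 \left(-2\right)\right) + 0\right)^{2} = \left(5 \left(-2\right) \left(18 - 4\right) + 0\right)^{2} = \left(5 \left(-2\right) 14 + 0\right)^{2} = \left(-140 + 0\right)^{2} = \left(-140\right)^{2} = 19600$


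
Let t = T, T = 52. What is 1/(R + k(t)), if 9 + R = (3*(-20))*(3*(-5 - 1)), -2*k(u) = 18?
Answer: 1/1062 ≈ 0.00094162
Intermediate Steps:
t = 52
k(u) = -9 (k(u) = -1/2*18 = -9)
R = 1071 (R = -9 + (3*(-20))*(3*(-5 - 1)) = -9 - 180*(-6) = -9 - 60*(-18) = -9 + 1080 = 1071)
1/(R + k(t)) = 1/(1071 - 9) = 1/1062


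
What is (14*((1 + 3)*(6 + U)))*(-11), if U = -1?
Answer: -3080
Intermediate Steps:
(14*((1 + 3)*(6 + U)))*(-11) = (14*((1 + 3)*(6 - 1)))*(-11) = (14*(4*5))*(-11) = (14*20)*(-11) = 280*(-11) = -3080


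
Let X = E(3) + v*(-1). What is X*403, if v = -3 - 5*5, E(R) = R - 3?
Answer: 11284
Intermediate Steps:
E(R) = -3 + R
v = -28 (v = -3 - 25 = -28)
X = 28 (X = (-3 + 3) - 28*(-1) = 0 + 28 = 28)
X*403 = 28*403 = 11284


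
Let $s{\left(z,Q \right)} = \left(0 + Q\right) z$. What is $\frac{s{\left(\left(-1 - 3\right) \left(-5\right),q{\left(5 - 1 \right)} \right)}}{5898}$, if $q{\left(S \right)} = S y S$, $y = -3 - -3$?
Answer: $0$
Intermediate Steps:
$y = 0$ ($y = -3 + 3 = 0$)
$q{\left(S \right)} = 0$ ($q{\left(S \right)} = S 0 S = 0 S = 0$)
$s{\left(z,Q \right)} = Q z$
$\frac{s{\left(\left(-1 - 3\right) \left(-5\right),q{\left(5 - 1 \right)} \right)}}{5898} = \frac{0 \left(-1 - 3\right) \left(-5\right)}{5898} = 0 \left(\left(-4\right) \left(-5\right)\right) \frac{1}{5898} = 0 \cdot 20 \cdot \frac{1}{5898} = 0 \cdot \frac{1}{5898} = 0$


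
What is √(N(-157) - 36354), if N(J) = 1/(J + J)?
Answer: I*√3584359298/314 ≈ 190.67*I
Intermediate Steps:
N(J) = 1/(2*J)
√(N(-157) - 36354) = √((½)/(-157) - 36354) = √((½)*(-1/157) - 36354) = √(-1/314 - 36354) = √(-11415157/314) = I*√3584359298/314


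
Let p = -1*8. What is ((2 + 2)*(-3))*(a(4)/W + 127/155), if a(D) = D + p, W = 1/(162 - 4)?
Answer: 1173996/155 ≈ 7574.2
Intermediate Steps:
p = -8
W = 1/158 ≈ 0.0063291
a(D) = -8 + D (a(D) = D - 8 = -8 + D)
((2 + 2)*(-3))*(a(4)/W + 127/155) = ((2 + 2)*(-3))*((-8 + 4)/(1/158) + 127/155) = (4*(-3))*(-4*158 + 127*(1/155)) = -12*(-632 + 127/155) = -12*(-97833/155) = 1173996/155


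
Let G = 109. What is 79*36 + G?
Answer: 2953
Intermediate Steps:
79*36 + G = 79*36 + 109 = 2844 + 109 = 2953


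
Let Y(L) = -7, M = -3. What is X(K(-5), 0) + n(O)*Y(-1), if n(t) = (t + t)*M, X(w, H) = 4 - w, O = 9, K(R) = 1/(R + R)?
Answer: 3821/10 ≈ 382.10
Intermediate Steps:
K(R) = 1/(2*R)
n(t) = -6*t (n(t) = (t + t)*(-3) = (2*t)*(-3) = -6*t)
X(K(-5), 0) + n(O)*Y(-1) = (4 - 1/(2*(-5))) - 6*9*(-7) = (4 - (-1)/(2*5)) - 54*(-7) = (4 - 1*(-⅒)) + 378 = (4 + ⅒) + 378 = 41/10 + 378 = 3821/10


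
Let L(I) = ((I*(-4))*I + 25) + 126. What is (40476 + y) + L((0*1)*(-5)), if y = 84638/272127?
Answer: 11055788267/272127 ≈ 40627.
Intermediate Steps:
y = 84638/272127 (y = 84638*(1/272127) = 84638/272127 ≈ 0.31102)
L(I) = 151 - 4*I² (L(I) = ((-4*I)*I + 25) + 126 = (-4*I² + 25) + 126 = (25 - 4*I²) + 126 = 151 - 4*I²)
(40476 + y) + L((0*1)*(-5)) = (40476 + 84638/272127) + (151 - 4*((0*1)*(-5))²) = 11014697090/272127 + (151 - 4*(0*(-5))²) = 11014697090/272127 + (151 - 4*0²) = 11014697090/272127 + (151 - 4*0) = 11014697090/272127 + (151 + 0) = 11014697090/272127 + 151 = 11055788267/272127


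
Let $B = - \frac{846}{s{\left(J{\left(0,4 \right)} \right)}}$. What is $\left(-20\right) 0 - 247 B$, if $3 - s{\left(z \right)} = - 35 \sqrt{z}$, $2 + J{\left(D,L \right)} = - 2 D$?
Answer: $\frac{626886}{2459} - \frac{7313670 i \sqrt{2}}{2459} \approx 254.94 - 4206.2 i$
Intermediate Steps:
$J{\left(D,L \right)} = -2 - 2 D$
$s{\left(z \right)} = 3 + 35 \sqrt{z}$ ($s{\left(z \right)} = 3 - - 35 \sqrt{z} = 3 + 35 \sqrt{z}$)
$B = - \frac{846}{3 + 35 i \sqrt{2}}$ ($B = - \frac{846}{3 + 35 \sqrt{-2 - 0}} = - \frac{846}{3 + 35 \sqrt{-2 + 0}} = - \frac{846}{3 + 35 \sqrt{-2}} = - \frac{846}{3 + 35 i \sqrt{2}} \approx -1.0321 + 17.029 i$)
$\left(-20\right) 0 - 247 B = \left(-20\right) 0 - 247 \left(- \frac{2538}{2459} + \frac{29610 i \sqrt{2}}{2459}\right) = 0 + \left(\frac{626886}{2459} - \frac{7313670 i \sqrt{2}}{2459}\right) = \frac{626886}{2459} - \frac{7313670 i \sqrt{2}}{2459}$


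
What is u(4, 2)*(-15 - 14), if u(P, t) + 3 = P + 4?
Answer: -145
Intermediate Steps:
u(P, t) = 1 + P (u(P, t) = -3 + (P + 4) = -3 + (4 + P) = 1 + P)
u(4, 2)*(-15 - 14) = (1 + 4)*(-15 - 14) = 5*(-29) = -145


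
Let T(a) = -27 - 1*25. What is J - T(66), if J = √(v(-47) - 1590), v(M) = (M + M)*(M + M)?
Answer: 52 + √7246 ≈ 137.12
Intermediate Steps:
T(a) = -52 (T(a) = -27 - 25 = -52)
v(M) = 4*M² (v(M) = (2*M)*(2*M) = 4*M²)
J = √7246 (J = √(4*(-47)² - 1590) = √(4*2209 - 1590) = √(8836 - 1590) = √7246 ≈ 85.123)
J - T(66) = √7246 - 1*(-52) = √7246 + 52 = 52 + √7246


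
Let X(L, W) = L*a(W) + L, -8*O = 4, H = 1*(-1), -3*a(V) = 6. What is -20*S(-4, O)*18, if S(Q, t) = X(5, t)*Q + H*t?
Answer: -7380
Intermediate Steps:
a(V) = -2 (a(V) = -1/3*6 = -2)
H = -1
O = -1/2 (O = -1/8*4 = -1/2 ≈ -0.50000)
X(L, W) = -L (X(L, W) = L*(-2) + L = -2*L + L = -L)
S(Q, t) = -t - 5*Q (S(Q, t) = (-1*5)*Q - t = -5*Q - t = -t - 5*Q)
-20*S(-4, O)*18 = -20*(-1*(-1/2) - 5*(-4))*18 = -20*(1/2 + 20)*18 = -20*41/2*18 = -410*18 = -7380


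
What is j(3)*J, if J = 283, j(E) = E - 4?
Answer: -283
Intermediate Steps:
j(E) = -4 + E
j(3)*J = (-4 + 3)*283 = -1*283 = -283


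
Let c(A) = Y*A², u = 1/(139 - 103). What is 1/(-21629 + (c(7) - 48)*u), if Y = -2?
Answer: -18/389395 ≈ -4.6226e-5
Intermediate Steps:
u = 1/36 ≈ 0.027778
c(A) = -2*A²
1/(-21629 + (c(7) - 48)*u) = 1/(-21629 + (-2*7² - 48)*(1/36)) = 1/(-21629 + (-2*49 - 48)*(1/36)) = 1/(-21629 + (-98 - 48)*(1/36)) = 1/(-21629 - 146*1/36) = 1/(-21629 - 73/18) = 1/(-389395/18) = -18/389395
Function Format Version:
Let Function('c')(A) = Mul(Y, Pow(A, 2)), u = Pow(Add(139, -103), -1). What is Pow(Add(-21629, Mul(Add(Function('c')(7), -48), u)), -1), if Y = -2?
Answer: Rational(-18, 389395) ≈ -4.6226e-5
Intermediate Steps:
u = Rational(1, 36) (u = Pow(36, -1) = Rational(1, 36) ≈ 0.027778)
Function('c')(A) = Mul(-2, Pow(A, 2))
Pow(Add(-21629, Mul(Add(Function('c')(7), -48), u)), -1) = Pow(Add(-21629, Mul(Add(Mul(-2, Pow(7, 2)), -48), Rational(1, 36))), -1) = Pow(Add(-21629, Mul(Add(Mul(-2, 49), -48), Rational(1, 36))), -1) = Pow(Add(-21629, Mul(Add(-98, -48), Rational(1, 36))), -1) = Pow(Add(-21629, Mul(-146, Rational(1, 36))), -1) = Pow(Add(-21629, Rational(-73, 18)), -1) = Pow(Rational(-389395, 18), -1) = Rational(-18, 389395)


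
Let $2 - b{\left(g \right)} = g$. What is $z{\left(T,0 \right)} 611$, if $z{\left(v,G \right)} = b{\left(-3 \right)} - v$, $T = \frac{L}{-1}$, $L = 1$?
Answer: $3666$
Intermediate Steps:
$b{\left(g \right)} = 2 - g$
$T = -1$ ($T = 1 \frac{1}{-1} = 1 \left(-1\right) = -1$)
$z{\left(v,G \right)} = 5 - v$ ($z{\left(v,G \right)} = \left(2 - -3\right) - v = \left(2 + 3\right) - v = 5 - v$)
$z{\left(T,0 \right)} 611 = \left(5 - -1\right) 611 = \left(5 + 1\right) 611 = 6 \cdot 611 = 3666$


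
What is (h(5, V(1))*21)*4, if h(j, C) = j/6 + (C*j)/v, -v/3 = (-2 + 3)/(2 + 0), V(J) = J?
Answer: -210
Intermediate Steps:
v = -3/2 (v = -3*(-2 + 3)/(2 + 0) = -3/2 ≈ -1.5000)
h(j, C) = j/6 - 2*C*j/3 (h(j, C) = j/6 + (C*j)/(-3/2) = j*(⅙) + (C*j)*(-⅔) = j/6 - 2*C*j/3)
(h(5, V(1))*21)*4 = (((⅙)*5*(1 - 4*1))*21)*4 = (((⅙)*5*(1 - 4))*21)*4 = (((⅙)*5*(-3))*21)*4 = -5/2*21*4 = -105/2*4 = -210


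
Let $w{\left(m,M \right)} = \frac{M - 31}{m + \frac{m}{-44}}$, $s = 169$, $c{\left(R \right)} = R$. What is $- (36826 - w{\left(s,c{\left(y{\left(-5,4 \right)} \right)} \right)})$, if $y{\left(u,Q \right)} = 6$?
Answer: $- \frac{267615642}{7267} \approx -36826.0$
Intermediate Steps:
$w{\left(m,M \right)} = \frac{44 \left(-31 + M\right)}{43 m}$ ($w{\left(m,M \right)} = \frac{-31 + M}{m + m \left(- \frac{1}{44}\right)} = \frac{-31 + M}{m - \frac{m}{44}} = \frac{-31 + M}{\frac{43}{44} m} = \left(-31 + M\right) \frac{44}{43 m} = \frac{44 \left(-31 + M\right)}{43 m}$)
$- (36826 - w{\left(s,c{\left(y{\left(-5,4 \right)} \right)} \right)}) = - (36826 - \frac{44 \left(-31 + 6\right)}{43 \cdot 169}) = - (36826 - \frac{44}{43} \cdot \frac{1}{169} \left(-25\right)) = - (36826 - - \frac{1100}{7267}) = - (36826 + \frac{1100}{7267}) = \left(-1\right) \frac{267615642}{7267} = - \frac{267615642}{7267}$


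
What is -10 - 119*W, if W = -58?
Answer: 6892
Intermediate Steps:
-10 - 119*W = -10 - 119*(-58) = -10 + 6902 = 6892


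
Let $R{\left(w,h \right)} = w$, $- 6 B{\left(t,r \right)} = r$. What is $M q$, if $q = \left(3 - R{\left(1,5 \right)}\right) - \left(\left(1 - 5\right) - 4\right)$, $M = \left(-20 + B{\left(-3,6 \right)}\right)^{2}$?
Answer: $4410$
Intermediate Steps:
$B{\left(t,r \right)} = - \frac{r}{6}$
$M = 441$ ($M = \left(-20 - 1\right)^{2} = \left(-21\right)^{2} = 441$)
$q = 10$ ($q = \left(3 - 1\right) - \left(\left(1 - 5\right) - 4\right) = \left(3 - 1\right) - \left(-4 - 4\right) = 2 - -8 = 2 + 8 = 10$)
$M q = 441 \cdot 10 = 4410$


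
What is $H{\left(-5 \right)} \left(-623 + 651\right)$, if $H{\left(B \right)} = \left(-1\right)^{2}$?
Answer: $28$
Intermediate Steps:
$H{\left(B \right)} = 1$
$H{\left(-5 \right)} \left(-623 + 651\right) = 1 \left(-623 + 651\right) = 1 \cdot 28 = 28$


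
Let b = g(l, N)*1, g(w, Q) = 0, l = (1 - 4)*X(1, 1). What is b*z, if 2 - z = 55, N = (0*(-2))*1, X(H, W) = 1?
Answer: 0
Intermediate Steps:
N = 0 (N = 0*1 = 0)
l = -3 (l = (1 - 4)*1 = -3*1 = -3)
z = -53 (z = 2 - 1*55 = 2 - 55 = -53)
b = 0 (b = 0*1 = 0)
b*z = 0*(-53) = 0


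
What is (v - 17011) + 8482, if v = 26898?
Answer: 18369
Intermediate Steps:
(v - 17011) + 8482 = (26898 - 17011) + 8482 = 9887 + 8482 = 18369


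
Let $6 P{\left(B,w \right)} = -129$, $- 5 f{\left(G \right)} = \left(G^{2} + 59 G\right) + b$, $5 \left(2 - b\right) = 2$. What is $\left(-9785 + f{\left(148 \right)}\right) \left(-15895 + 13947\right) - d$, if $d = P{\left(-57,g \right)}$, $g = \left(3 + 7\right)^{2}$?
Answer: $\frac{1549880523}{50} \approx 3.0998 \cdot 10^{7}$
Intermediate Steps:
$b = \frac{8}{5}$ ($b = 2 - \frac{2}{5} = \frac{8}{5} \approx 1.6$)
$f{\left(G \right)} = - \frac{8}{25} - \frac{59 G}{5} - \frac{G^{2}}{5}$ ($f{\left(G \right)} = - \frac{\left(G^{2} + 59 G\right) + \frac{8}{5}}{5} = - \frac{\frac{8}{5} + G^{2} + 59 G}{5} = - \frac{8}{25} - \frac{59 G}{5} - \frac{G^{2}}{5}$)
$g = 100$ ($g = 10^{2} = 100$)
$P{\left(B,w \right)} = - \frac{43}{2}$ ($P{\left(B,w \right)} = \frac{1}{6} \left(-129\right) = - \frac{43}{2}$)
$d = - \frac{43}{2} \approx -21.5$
$\left(-9785 + f{\left(148 \right)}\right) \left(-15895 + 13947\right) - d = \left(-9785 - \left(\frac{43668}{25} + \frac{21904}{5}\right)\right) \left(-15895 + 13947\right) - - \frac{43}{2} = \left(-9785 - \frac{153188}{25}\right) \left(-1948\right) + \frac{43}{2} = \left(- \frac{397813}{25}\right) \left(-1948\right) + \frac{43}{2} = \frac{774939724}{25} + \frac{43}{2} = \frac{1549880523}{50}$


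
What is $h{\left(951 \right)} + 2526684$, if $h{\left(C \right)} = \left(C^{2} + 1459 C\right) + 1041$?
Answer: $4819635$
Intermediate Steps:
$h{\left(C \right)} = 1041 + C^{2} + 1459 C$
$h{\left(951 \right)} + 2526684 = \left(1041 + 951^{2} + 1459 \cdot 951\right) + 2526684 = \left(1041 + 904401 + 1387509\right) + 2526684 = 2292951 + 2526684 = 4819635$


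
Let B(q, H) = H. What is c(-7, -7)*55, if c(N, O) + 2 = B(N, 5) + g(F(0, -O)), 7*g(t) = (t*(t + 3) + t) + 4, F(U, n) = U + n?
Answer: 5610/7 ≈ 801.43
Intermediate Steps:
g(t) = 4/7 + t/7 + t*(3 + t)/7 (g(t) = ((t*(t + 3) + t) + 4)/7 = ((t*(3 + t) + t) + 4)/7 = ((t + t*(3 + t)) + 4)/7 = (4 + t + t*(3 + t))/7 = 4/7 + t/7 + t*(3 + t)/7)
c(N, O) = 25/7 - 4*O/7 + O²/7 (c(N, O) = -2 + (5 + (4/7 + (0 - O)²/7 + 4*(0 - O)/7)) = -2 + (5 + (4/7 + (-O)²/7 + 4*(-O)/7)) = -2 + (5 + (4/7 + O²/7 - 4*O/7)) = -2 + (5 + (4/7 - 4*O/7 + O²/7)) = -2 + (39/7 - 4*O/7 + O²/7) = 25/7 - 4*O/7 + O²/7)
c(-7, -7)*55 = (25/7 - 4/7*(-7) + (⅐)*(-7)²)*55 = (25/7 + 4 + (⅐)*49)*55 = (25/7 + 4 + 7)*55 = (102/7)*55 = 5610/7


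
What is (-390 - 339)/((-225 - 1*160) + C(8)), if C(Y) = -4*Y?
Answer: 243/139 ≈ 1.7482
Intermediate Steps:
(-390 - 339)/((-225 - 1*160) + C(8)) = (-390 - 339)/((-225 - 1*160) - 4*8) = -729/((-225 - 160) - 32) = -729/(-385 - 32) = -729/(-417) = -729*(-1/417) = 243/139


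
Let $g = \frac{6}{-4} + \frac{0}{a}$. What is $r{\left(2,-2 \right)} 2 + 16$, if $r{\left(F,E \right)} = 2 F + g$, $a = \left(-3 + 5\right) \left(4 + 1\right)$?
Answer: $21$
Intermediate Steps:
$a = 10$ ($a = 2 \cdot 5 = 10$)
$g = - \frac{3}{2}$ ($g = \frac{6}{-4} + \frac{0}{10} = 6 \left(- \frac{1}{4}\right) + 0 \cdot \frac{1}{10} = - \frac{3}{2} + 0 = - \frac{3}{2} \approx -1.5$)
$r{\left(F,E \right)} = - \frac{3}{2} + 2 F$ ($r{\left(F,E \right)} = 2 F - \frac{3}{2} = - \frac{3}{2} + 2 F$)
$r{\left(2,-2 \right)} 2 + 16 = \left(- \frac{3}{2} + 2 \cdot 2\right) 2 + 16 = \left(- \frac{3}{2} + 4\right) 2 + 16 = \frac{5}{2} \cdot 2 + 16 = 5 + 16 = 21$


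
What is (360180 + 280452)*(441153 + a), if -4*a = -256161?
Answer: 323642962134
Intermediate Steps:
a = 256161/4 (a = -¼*(-256161) = 256161/4 ≈ 64040.)
(360180 + 280452)*(441153 + a) = (360180 + 280452)*(441153 + 256161/4) = 640632*(2020773/4) = 323642962134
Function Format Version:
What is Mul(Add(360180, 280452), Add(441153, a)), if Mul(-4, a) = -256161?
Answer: 323642962134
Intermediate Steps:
a = Rational(256161, 4) (a = Mul(Rational(-1, 4), -256161) = Rational(256161, 4) ≈ 64040.)
Mul(Add(360180, 280452), Add(441153, a)) = Mul(Add(360180, 280452), Add(441153, Rational(256161, 4))) = Mul(640632, Rational(2020773, 4)) = 323642962134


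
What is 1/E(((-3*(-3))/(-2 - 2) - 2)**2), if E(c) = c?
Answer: 16/289 ≈ 0.055363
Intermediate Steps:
1/E(((-3*(-3))/(-2 - 2) - 2)**2) = 1/(((-3*(-3))/(-2 - 2) - 2)**2) = 1/((9/(-4) - 2)**2) = 1/((9*(-1/4) - 2)**2) = 1/((-9/4 - 2)**2) = 1/((-17/4)**2) = 1/(289/16) = 16/289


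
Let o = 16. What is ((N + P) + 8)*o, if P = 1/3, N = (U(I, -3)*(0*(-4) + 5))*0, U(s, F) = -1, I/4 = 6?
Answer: 400/3 ≈ 133.33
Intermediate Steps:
I = 24 (I = 4*6 = 24)
N = 0 (N = -(0*(-4) + 5)*0 = -(0 + 5)*0 = -1*5*0 = -5*0 = 0)
P = 1/3 ≈ 0.33333
((N + P) + 8)*o = ((0 + 1/3) + 8)*16 = (1/3 + 8)*16 = (25/3)*16 = 400/3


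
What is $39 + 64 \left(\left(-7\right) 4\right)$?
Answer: $-1753$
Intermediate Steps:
$39 + 64 \left(\left(-7\right) 4\right) = 39 + 64 \left(-28\right) = 39 - 1792 = -1753$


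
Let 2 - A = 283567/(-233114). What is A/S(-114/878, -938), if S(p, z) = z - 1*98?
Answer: -749795/241506104 ≈ -0.0031047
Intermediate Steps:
S(p, z) = -98 + z (S(p, z) = z - 98 = -98 + z)
A = 749795/233114 (A = 2 - 283567/(-233114) = 2 - 283567*(-1)/233114 = 2 - 1*(-283567/233114) = 2 + 283567/233114 = 749795/233114 ≈ 3.2164)
A/S(-114/878, -938) = 749795/(233114*(-98 - 938)) = (749795/233114)/(-1036) = (749795/233114)*(-1/1036) = -749795/241506104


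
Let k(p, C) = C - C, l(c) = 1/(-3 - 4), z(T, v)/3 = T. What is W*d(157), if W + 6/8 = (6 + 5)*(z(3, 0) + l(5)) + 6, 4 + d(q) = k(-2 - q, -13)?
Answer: -2875/7 ≈ -410.71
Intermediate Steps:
z(T, v) = 3*T
l(c) = -⅐ (l(c) = 1/(-7) = -⅐)
k(p, C) = 0
d(q) = -4 (d(q) = -4 + 0 = -4)
W = 2875/28 (W = -¾ + ((6 + 5)*(3*3 - ⅐) + 6) = -¾ + (11*(9 - ⅐) + 6) = -¾ + (11*(62/7) + 6) = -¾ + (682/7 + 6) = -¾ + 724/7 = 2875/28 ≈ 102.68)
W*d(157) = (2875/28)*(-4) = -2875/7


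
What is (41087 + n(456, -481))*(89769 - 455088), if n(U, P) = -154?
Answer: -14953602627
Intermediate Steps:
(41087 + n(456, -481))*(89769 - 455088) = (41087 - 154)*(89769 - 455088) = 40933*(-365319) = -14953602627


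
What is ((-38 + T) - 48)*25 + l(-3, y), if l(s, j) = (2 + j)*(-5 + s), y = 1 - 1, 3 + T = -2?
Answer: -2291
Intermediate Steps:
T = -5 (T = -3 - 2 = -5)
y = 0
l(s, j) = (-5 + s)*(2 + j)
((-38 + T) - 48)*25 + l(-3, y) = ((-38 - 5) - 48)*25 + (-10 - 5*0 + 2*(-3) + 0*(-3)) = (-43 - 48)*25 + (-10 + 0 - 6 + 0) = -91*25 - 16 = -2275 - 16 = -2291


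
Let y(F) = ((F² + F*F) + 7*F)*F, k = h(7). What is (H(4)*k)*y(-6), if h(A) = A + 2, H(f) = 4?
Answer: -6480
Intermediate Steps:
h(A) = 2 + A
k = 9 (k = 2 + 7 = 9)
y(F) = F*(2*F² + 7*F) (y(F) = ((F² + F²) + 7*F)*F = (2*F² + 7*F)*F = F*(2*F² + 7*F))
(H(4)*k)*y(-6) = (4*9)*((-6)²*(7 + 2*(-6))) = 36*(36*(7 - 12)) = 36*(36*(-5)) = 36*(-180) = -6480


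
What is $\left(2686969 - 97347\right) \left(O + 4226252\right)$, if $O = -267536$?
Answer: $10251578045352$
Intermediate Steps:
$\left(2686969 - 97347\right) \left(O + 4226252\right) = \left(2686969 - 97347\right) \left(-267536 + 4226252\right) = 2589622 \cdot 3958716 = 10251578045352$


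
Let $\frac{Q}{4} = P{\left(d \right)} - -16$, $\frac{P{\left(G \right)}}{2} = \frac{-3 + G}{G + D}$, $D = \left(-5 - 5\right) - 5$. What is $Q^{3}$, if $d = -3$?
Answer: $\frac{8000000}{27} \approx 2.963 \cdot 10^{5}$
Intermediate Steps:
$D = -15$ ($D = \left(-5 - 5\right) - 5 = -10 - 5 = -15$)
$P{\left(G \right)} = \frac{2 \left(-3 + G\right)}{-15 + G}$ ($P{\left(G \right)} = 2 \frac{-3 + G}{G - 15} = 2 \frac{-3 + G}{-15 + G} = \frac{2 \left(-3 + G\right)}{-15 + G}$)
$Q = \frac{200}{3}$ ($Q = 4 \left(\frac{2 \left(-3 - 3\right)}{-15 - 3} - -16\right) = 4 \left(2 \frac{1}{-18} \left(-6\right) + 16\right) = 4 \left(2 \left(- \frac{1}{18}\right) \left(-6\right) + 16\right) = 4 \left(\frac{2}{3} + 16\right) = 4 \cdot \frac{50}{3} = \frac{200}{3} \approx 66.667$)
$Q^{3} = \left(\frac{200}{3}\right)^{3} = \frac{8000000}{27}$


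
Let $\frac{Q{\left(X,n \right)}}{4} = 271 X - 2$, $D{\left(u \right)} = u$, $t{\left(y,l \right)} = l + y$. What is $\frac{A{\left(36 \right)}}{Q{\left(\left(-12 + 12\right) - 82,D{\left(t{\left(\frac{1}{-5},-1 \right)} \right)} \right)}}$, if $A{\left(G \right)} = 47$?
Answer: $- \frac{47}{88896} \approx -0.00052871$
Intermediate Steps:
$Q{\left(X,n \right)} = -8 + 1084 X$ ($Q{\left(X,n \right)} = 4 \left(271 X - 2\right) = 4 \left(-2 + 271 X\right) = -8 + 1084 X$)
$\frac{A{\left(36 \right)}}{Q{\left(\left(-12 + 12\right) - 82,D{\left(t{\left(\frac{1}{-5},-1 \right)} \right)} \right)}} = \frac{47}{-8 + 1084 \left(\left(-12 + 12\right) - 82\right)} = \frac{47}{-8 + 1084 \left(0 - 82\right)} = \frac{47}{-8 + 1084 \left(-82\right)} = \frac{47}{-8 - 88888} = \frac{47}{-88896} = 47 \left(- \frac{1}{88896}\right) = - \frac{47}{88896}$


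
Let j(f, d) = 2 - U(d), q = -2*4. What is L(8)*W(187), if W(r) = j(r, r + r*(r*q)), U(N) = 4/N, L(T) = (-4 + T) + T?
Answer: 6709608/279565 ≈ 24.000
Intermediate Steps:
q = -8
L(T) = -4 + 2*T
j(f, d) = 2 - 4/d
W(r) = 2 - 4/(r - 8*r²) (W(r) = 2 - 4/(r + r*(r*(-8))) = 2 - 4/(r + r*(-8*r)) = 2 - 4/(r - 8*r²))
L(8)*W(187) = (-4 + 2*8)*(2 + 4/(187*(-1 + 8*187))) = (-4 + 16)*(2 + 4*(1/187)/(-1 + 1496)) = 12*(2 + 4*(1/187)/1495) = 12*(2 + 4*(1/187)*(1/1495)) = 12*(2 + 4/279565) = 12*(559134/279565) = 6709608/279565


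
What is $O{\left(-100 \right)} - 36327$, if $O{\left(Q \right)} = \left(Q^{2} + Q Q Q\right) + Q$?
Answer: $-1026427$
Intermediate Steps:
$O{\left(Q \right)} = Q + Q^{2} + Q^{3}$ ($O{\left(Q \right)} = \left(Q^{2} + Q^{2} Q\right) + Q = \left(Q^{2} + Q^{3}\right) + Q = Q + Q^{2} + Q^{3}$)
$O{\left(-100 \right)} - 36327 = - 100 \left(1 - 100 + \left(-100\right)^{2}\right) - 36327 = - 100 \left(1 - 100 + 10000\right) - 36327 = \left(-100\right) 9901 - 36327 = -990100 - 36327 = -1026427$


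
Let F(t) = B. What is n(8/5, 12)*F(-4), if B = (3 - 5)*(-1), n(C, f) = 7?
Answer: 14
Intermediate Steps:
B = 2 (B = -2*(-1) = 2)
F(t) = 2
n(8/5, 12)*F(-4) = 7*2 = 14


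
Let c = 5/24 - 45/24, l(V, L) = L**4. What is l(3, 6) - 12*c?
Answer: 1316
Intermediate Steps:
c = -5/3 (c = 5*(1/24) - 45*1/24 = 5/24 - 15/8 = -5/3 ≈ -1.6667)
l(3, 6) - 12*c = 6**4 - 12*(-5/3) = 1296 + 20 = 1316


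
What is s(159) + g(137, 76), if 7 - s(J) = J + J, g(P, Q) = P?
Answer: -174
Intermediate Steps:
s(J) = 7 - 2*J (s(J) = 7 - (J + J) = 7 - 2*J)
s(159) + g(137, 76) = (7 - 2*159) + 137 = (7 - 318) + 137 = -311 + 137 = -174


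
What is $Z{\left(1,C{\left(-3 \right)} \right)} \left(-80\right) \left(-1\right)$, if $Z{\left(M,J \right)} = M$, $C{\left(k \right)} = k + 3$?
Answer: $80$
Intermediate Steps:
$C{\left(k \right)} = 3 + k$
$Z{\left(1,C{\left(-3 \right)} \right)} \left(-80\right) \left(-1\right) = 1 \left(-80\right) \left(-1\right) = \left(-80\right) \left(-1\right) = 80$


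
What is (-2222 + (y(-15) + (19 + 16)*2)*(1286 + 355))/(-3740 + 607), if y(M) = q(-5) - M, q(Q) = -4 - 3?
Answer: -125776/3133 ≈ -40.146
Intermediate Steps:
q(Q) = -7
y(M) = -7 - M
(-2222 + (y(-15) + (19 + 16)*2)*(1286 + 355))/(-3740 + 607) = (-2222 + ((-7 - 1*(-15)) + (19 + 16)*2)*(1286 + 355))/(-3740 + 607) = (-2222 + ((-7 + 15) + 35*2)*1641)/(-3133) = (-2222 + (8 + 70)*1641)*(-1/3133) = (-2222 + 78*1641)*(-1/3133) = (-2222 + 127998)*(-1/3133) = 125776*(-1/3133) = -125776/3133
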